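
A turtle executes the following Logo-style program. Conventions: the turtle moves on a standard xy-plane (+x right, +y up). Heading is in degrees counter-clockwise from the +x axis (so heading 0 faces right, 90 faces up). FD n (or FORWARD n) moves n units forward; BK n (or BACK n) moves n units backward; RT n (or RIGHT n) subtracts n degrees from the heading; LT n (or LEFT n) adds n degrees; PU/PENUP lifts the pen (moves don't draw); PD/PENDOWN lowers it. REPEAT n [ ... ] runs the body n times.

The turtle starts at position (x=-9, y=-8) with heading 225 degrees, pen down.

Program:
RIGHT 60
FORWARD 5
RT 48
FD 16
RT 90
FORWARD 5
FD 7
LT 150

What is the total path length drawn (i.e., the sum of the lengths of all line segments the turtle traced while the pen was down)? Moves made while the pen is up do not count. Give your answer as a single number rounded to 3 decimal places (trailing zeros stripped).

Answer: 33

Derivation:
Executing turtle program step by step:
Start: pos=(-9,-8), heading=225, pen down
RT 60: heading 225 -> 165
FD 5: (-9,-8) -> (-13.83,-6.706) [heading=165, draw]
RT 48: heading 165 -> 117
FD 16: (-13.83,-6.706) -> (-21.093,7.55) [heading=117, draw]
RT 90: heading 117 -> 27
FD 5: (-21.093,7.55) -> (-16.638,9.82) [heading=27, draw]
FD 7: (-16.638,9.82) -> (-10.401,12.998) [heading=27, draw]
LT 150: heading 27 -> 177
Final: pos=(-10.401,12.998), heading=177, 4 segment(s) drawn

Segment lengths:
  seg 1: (-9,-8) -> (-13.83,-6.706), length = 5
  seg 2: (-13.83,-6.706) -> (-21.093,7.55), length = 16
  seg 3: (-21.093,7.55) -> (-16.638,9.82), length = 5
  seg 4: (-16.638,9.82) -> (-10.401,12.998), length = 7
Total = 33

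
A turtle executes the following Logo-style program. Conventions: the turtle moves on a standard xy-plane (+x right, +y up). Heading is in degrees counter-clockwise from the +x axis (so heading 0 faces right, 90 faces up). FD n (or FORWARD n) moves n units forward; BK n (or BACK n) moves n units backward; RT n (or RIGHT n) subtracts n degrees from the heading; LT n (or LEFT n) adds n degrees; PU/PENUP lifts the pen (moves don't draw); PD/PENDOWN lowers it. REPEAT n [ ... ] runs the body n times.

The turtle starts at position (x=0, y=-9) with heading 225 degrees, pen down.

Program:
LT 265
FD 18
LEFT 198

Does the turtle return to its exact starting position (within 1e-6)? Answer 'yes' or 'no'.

Answer: no

Derivation:
Executing turtle program step by step:
Start: pos=(0,-9), heading=225, pen down
LT 265: heading 225 -> 130
FD 18: (0,-9) -> (-11.57,4.789) [heading=130, draw]
LT 198: heading 130 -> 328
Final: pos=(-11.57,4.789), heading=328, 1 segment(s) drawn

Start position: (0, -9)
Final position: (-11.57, 4.789)
Distance = 18; >= 1e-6 -> NOT closed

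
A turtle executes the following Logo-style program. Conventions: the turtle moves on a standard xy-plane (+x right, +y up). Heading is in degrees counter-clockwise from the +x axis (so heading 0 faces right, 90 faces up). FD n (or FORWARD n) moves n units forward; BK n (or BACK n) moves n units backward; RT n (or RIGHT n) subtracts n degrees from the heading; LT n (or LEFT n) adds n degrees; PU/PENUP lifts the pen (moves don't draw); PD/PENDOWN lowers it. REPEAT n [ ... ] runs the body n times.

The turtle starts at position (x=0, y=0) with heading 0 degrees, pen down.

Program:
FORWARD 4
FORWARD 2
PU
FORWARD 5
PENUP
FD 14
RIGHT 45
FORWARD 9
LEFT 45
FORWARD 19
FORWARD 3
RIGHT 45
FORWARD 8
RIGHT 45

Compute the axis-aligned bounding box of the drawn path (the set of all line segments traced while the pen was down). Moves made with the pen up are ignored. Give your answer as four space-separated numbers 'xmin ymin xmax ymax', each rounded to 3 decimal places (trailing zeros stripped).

Answer: 0 0 6 0

Derivation:
Executing turtle program step by step:
Start: pos=(0,0), heading=0, pen down
FD 4: (0,0) -> (4,0) [heading=0, draw]
FD 2: (4,0) -> (6,0) [heading=0, draw]
PU: pen up
FD 5: (6,0) -> (11,0) [heading=0, move]
PU: pen up
FD 14: (11,0) -> (25,0) [heading=0, move]
RT 45: heading 0 -> 315
FD 9: (25,0) -> (31.364,-6.364) [heading=315, move]
LT 45: heading 315 -> 0
FD 19: (31.364,-6.364) -> (50.364,-6.364) [heading=0, move]
FD 3: (50.364,-6.364) -> (53.364,-6.364) [heading=0, move]
RT 45: heading 0 -> 315
FD 8: (53.364,-6.364) -> (59.021,-12.021) [heading=315, move]
RT 45: heading 315 -> 270
Final: pos=(59.021,-12.021), heading=270, 2 segment(s) drawn

Segment endpoints: x in {0, 4, 6}, y in {0}
xmin=0, ymin=0, xmax=6, ymax=0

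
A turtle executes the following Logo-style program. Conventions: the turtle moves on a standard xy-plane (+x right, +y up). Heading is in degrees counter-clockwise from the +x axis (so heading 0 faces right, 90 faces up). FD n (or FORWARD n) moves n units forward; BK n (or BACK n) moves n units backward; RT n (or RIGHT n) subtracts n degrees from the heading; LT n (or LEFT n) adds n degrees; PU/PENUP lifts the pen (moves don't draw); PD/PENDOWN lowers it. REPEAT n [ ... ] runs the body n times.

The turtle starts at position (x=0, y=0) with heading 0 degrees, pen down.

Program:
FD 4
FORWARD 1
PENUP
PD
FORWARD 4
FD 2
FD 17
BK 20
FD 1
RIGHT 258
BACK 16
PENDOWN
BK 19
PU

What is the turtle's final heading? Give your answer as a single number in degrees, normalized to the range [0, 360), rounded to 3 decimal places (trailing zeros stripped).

Answer: 102

Derivation:
Executing turtle program step by step:
Start: pos=(0,0), heading=0, pen down
FD 4: (0,0) -> (4,0) [heading=0, draw]
FD 1: (4,0) -> (5,0) [heading=0, draw]
PU: pen up
PD: pen down
FD 4: (5,0) -> (9,0) [heading=0, draw]
FD 2: (9,0) -> (11,0) [heading=0, draw]
FD 17: (11,0) -> (28,0) [heading=0, draw]
BK 20: (28,0) -> (8,0) [heading=0, draw]
FD 1: (8,0) -> (9,0) [heading=0, draw]
RT 258: heading 0 -> 102
BK 16: (9,0) -> (12.327,-15.65) [heading=102, draw]
PD: pen down
BK 19: (12.327,-15.65) -> (16.277,-34.235) [heading=102, draw]
PU: pen up
Final: pos=(16.277,-34.235), heading=102, 9 segment(s) drawn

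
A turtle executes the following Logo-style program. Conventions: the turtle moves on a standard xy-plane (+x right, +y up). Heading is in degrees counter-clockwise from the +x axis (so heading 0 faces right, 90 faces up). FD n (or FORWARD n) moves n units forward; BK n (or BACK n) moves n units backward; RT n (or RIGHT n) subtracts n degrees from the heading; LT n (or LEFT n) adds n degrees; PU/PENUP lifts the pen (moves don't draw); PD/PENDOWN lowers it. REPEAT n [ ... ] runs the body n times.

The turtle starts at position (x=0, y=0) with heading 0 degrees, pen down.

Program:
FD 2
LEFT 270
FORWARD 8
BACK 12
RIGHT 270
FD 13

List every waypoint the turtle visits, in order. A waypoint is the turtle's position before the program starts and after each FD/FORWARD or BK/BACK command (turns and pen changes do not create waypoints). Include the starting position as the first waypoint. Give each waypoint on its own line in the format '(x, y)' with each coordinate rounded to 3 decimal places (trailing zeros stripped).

Answer: (0, 0)
(2, 0)
(2, -8)
(2, 4)
(15, 4)

Derivation:
Executing turtle program step by step:
Start: pos=(0,0), heading=0, pen down
FD 2: (0,0) -> (2,0) [heading=0, draw]
LT 270: heading 0 -> 270
FD 8: (2,0) -> (2,-8) [heading=270, draw]
BK 12: (2,-8) -> (2,4) [heading=270, draw]
RT 270: heading 270 -> 0
FD 13: (2,4) -> (15,4) [heading=0, draw]
Final: pos=(15,4), heading=0, 4 segment(s) drawn
Waypoints (5 total):
(0, 0)
(2, 0)
(2, -8)
(2, 4)
(15, 4)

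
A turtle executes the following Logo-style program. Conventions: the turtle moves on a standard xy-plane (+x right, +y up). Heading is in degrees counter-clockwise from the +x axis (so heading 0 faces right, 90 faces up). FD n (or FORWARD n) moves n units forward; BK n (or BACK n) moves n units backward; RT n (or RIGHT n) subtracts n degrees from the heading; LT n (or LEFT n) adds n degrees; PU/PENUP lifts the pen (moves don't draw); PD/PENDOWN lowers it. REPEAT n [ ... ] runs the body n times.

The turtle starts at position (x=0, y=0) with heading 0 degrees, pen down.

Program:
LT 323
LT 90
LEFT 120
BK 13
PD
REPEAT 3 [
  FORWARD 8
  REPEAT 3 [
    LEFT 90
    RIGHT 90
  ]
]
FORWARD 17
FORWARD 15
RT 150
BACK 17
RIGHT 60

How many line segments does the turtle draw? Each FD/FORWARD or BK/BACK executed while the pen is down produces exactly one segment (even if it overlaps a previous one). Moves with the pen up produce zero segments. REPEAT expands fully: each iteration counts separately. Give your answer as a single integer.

Answer: 7

Derivation:
Executing turtle program step by step:
Start: pos=(0,0), heading=0, pen down
LT 323: heading 0 -> 323
LT 90: heading 323 -> 53
LT 120: heading 53 -> 173
BK 13: (0,0) -> (12.903,-1.584) [heading=173, draw]
PD: pen down
REPEAT 3 [
  -- iteration 1/3 --
  FD 8: (12.903,-1.584) -> (4.963,-0.609) [heading=173, draw]
  REPEAT 3 [
    -- iteration 1/3 --
    LT 90: heading 173 -> 263
    RT 90: heading 263 -> 173
    -- iteration 2/3 --
    LT 90: heading 173 -> 263
    RT 90: heading 263 -> 173
    -- iteration 3/3 --
    LT 90: heading 173 -> 263
    RT 90: heading 263 -> 173
  ]
  -- iteration 2/3 --
  FD 8: (4.963,-0.609) -> (-2.978,0.366) [heading=173, draw]
  REPEAT 3 [
    -- iteration 1/3 --
    LT 90: heading 173 -> 263
    RT 90: heading 263 -> 173
    -- iteration 2/3 --
    LT 90: heading 173 -> 263
    RT 90: heading 263 -> 173
    -- iteration 3/3 --
    LT 90: heading 173 -> 263
    RT 90: heading 263 -> 173
  ]
  -- iteration 3/3 --
  FD 8: (-2.978,0.366) -> (-10.918,1.341) [heading=173, draw]
  REPEAT 3 [
    -- iteration 1/3 --
    LT 90: heading 173 -> 263
    RT 90: heading 263 -> 173
    -- iteration 2/3 --
    LT 90: heading 173 -> 263
    RT 90: heading 263 -> 173
    -- iteration 3/3 --
    LT 90: heading 173 -> 263
    RT 90: heading 263 -> 173
  ]
]
FD 17: (-10.918,1.341) -> (-27.791,3.412) [heading=173, draw]
FD 15: (-27.791,3.412) -> (-42.679,5.24) [heading=173, draw]
RT 150: heading 173 -> 23
BK 17: (-42.679,5.24) -> (-58.328,-1.402) [heading=23, draw]
RT 60: heading 23 -> 323
Final: pos=(-58.328,-1.402), heading=323, 7 segment(s) drawn
Segments drawn: 7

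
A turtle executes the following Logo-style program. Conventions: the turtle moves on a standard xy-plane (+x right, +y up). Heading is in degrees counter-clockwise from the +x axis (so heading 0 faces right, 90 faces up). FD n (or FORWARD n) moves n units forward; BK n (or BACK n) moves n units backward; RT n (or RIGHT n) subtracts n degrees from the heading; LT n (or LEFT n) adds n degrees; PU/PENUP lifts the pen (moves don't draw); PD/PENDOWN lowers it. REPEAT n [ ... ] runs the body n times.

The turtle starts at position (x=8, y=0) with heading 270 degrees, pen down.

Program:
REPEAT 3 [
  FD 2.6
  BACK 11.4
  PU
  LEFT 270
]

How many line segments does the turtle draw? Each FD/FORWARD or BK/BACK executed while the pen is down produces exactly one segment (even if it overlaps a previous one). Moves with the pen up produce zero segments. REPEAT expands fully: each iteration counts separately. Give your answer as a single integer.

Executing turtle program step by step:
Start: pos=(8,0), heading=270, pen down
REPEAT 3 [
  -- iteration 1/3 --
  FD 2.6: (8,0) -> (8,-2.6) [heading=270, draw]
  BK 11.4: (8,-2.6) -> (8,8.8) [heading=270, draw]
  PU: pen up
  LT 270: heading 270 -> 180
  -- iteration 2/3 --
  FD 2.6: (8,8.8) -> (5.4,8.8) [heading=180, move]
  BK 11.4: (5.4,8.8) -> (16.8,8.8) [heading=180, move]
  PU: pen up
  LT 270: heading 180 -> 90
  -- iteration 3/3 --
  FD 2.6: (16.8,8.8) -> (16.8,11.4) [heading=90, move]
  BK 11.4: (16.8,11.4) -> (16.8,0) [heading=90, move]
  PU: pen up
  LT 270: heading 90 -> 0
]
Final: pos=(16.8,0), heading=0, 2 segment(s) drawn
Segments drawn: 2

Answer: 2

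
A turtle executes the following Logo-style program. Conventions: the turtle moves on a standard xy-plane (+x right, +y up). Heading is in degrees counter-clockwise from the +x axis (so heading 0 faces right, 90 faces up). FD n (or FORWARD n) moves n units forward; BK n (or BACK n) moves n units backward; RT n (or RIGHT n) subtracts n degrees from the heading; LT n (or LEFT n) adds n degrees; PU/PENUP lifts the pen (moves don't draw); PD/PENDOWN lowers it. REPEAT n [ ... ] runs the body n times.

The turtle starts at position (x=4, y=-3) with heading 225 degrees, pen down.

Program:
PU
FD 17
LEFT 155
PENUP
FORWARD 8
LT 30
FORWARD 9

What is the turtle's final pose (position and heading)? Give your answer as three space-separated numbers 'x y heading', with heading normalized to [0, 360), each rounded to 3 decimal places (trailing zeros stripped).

Answer: 5.282 -5.39 50

Derivation:
Executing turtle program step by step:
Start: pos=(4,-3), heading=225, pen down
PU: pen up
FD 17: (4,-3) -> (-8.021,-15.021) [heading=225, move]
LT 155: heading 225 -> 20
PU: pen up
FD 8: (-8.021,-15.021) -> (-0.503,-12.285) [heading=20, move]
LT 30: heading 20 -> 50
FD 9: (-0.503,-12.285) -> (5.282,-5.39) [heading=50, move]
Final: pos=(5.282,-5.39), heading=50, 0 segment(s) drawn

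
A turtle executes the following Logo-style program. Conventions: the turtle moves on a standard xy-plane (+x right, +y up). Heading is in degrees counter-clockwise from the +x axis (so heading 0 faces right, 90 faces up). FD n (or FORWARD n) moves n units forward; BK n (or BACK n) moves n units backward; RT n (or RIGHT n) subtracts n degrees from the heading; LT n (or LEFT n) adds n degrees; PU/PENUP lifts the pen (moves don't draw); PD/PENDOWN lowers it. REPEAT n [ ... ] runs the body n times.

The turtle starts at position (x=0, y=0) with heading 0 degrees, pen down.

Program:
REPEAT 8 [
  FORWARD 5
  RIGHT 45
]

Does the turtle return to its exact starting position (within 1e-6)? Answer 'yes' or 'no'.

Answer: yes

Derivation:
Executing turtle program step by step:
Start: pos=(0,0), heading=0, pen down
REPEAT 8 [
  -- iteration 1/8 --
  FD 5: (0,0) -> (5,0) [heading=0, draw]
  RT 45: heading 0 -> 315
  -- iteration 2/8 --
  FD 5: (5,0) -> (8.536,-3.536) [heading=315, draw]
  RT 45: heading 315 -> 270
  -- iteration 3/8 --
  FD 5: (8.536,-3.536) -> (8.536,-8.536) [heading=270, draw]
  RT 45: heading 270 -> 225
  -- iteration 4/8 --
  FD 5: (8.536,-8.536) -> (5,-12.071) [heading=225, draw]
  RT 45: heading 225 -> 180
  -- iteration 5/8 --
  FD 5: (5,-12.071) -> (0,-12.071) [heading=180, draw]
  RT 45: heading 180 -> 135
  -- iteration 6/8 --
  FD 5: (0,-12.071) -> (-3.536,-8.536) [heading=135, draw]
  RT 45: heading 135 -> 90
  -- iteration 7/8 --
  FD 5: (-3.536,-8.536) -> (-3.536,-3.536) [heading=90, draw]
  RT 45: heading 90 -> 45
  -- iteration 8/8 --
  FD 5: (-3.536,-3.536) -> (0,0) [heading=45, draw]
  RT 45: heading 45 -> 0
]
Final: pos=(0,0), heading=0, 8 segment(s) drawn

Start position: (0, 0)
Final position: (0, 0)
Distance = 0; < 1e-6 -> CLOSED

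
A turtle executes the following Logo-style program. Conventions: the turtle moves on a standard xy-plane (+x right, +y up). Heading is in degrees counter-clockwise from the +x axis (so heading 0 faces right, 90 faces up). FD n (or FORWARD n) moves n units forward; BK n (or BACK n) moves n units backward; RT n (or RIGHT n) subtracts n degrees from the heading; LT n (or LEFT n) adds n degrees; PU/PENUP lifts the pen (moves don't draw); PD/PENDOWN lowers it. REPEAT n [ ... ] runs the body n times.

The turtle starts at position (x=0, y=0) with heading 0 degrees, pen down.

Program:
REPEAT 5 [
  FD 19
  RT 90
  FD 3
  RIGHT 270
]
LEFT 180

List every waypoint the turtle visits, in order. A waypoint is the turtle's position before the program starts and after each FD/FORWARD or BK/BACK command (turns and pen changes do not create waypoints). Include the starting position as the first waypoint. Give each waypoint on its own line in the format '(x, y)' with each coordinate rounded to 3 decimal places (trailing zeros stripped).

Answer: (0, 0)
(19, 0)
(19, -3)
(38, -3)
(38, -6)
(57, -6)
(57, -9)
(76, -9)
(76, -12)
(95, -12)
(95, -15)

Derivation:
Executing turtle program step by step:
Start: pos=(0,0), heading=0, pen down
REPEAT 5 [
  -- iteration 1/5 --
  FD 19: (0,0) -> (19,0) [heading=0, draw]
  RT 90: heading 0 -> 270
  FD 3: (19,0) -> (19,-3) [heading=270, draw]
  RT 270: heading 270 -> 0
  -- iteration 2/5 --
  FD 19: (19,-3) -> (38,-3) [heading=0, draw]
  RT 90: heading 0 -> 270
  FD 3: (38,-3) -> (38,-6) [heading=270, draw]
  RT 270: heading 270 -> 0
  -- iteration 3/5 --
  FD 19: (38,-6) -> (57,-6) [heading=0, draw]
  RT 90: heading 0 -> 270
  FD 3: (57,-6) -> (57,-9) [heading=270, draw]
  RT 270: heading 270 -> 0
  -- iteration 4/5 --
  FD 19: (57,-9) -> (76,-9) [heading=0, draw]
  RT 90: heading 0 -> 270
  FD 3: (76,-9) -> (76,-12) [heading=270, draw]
  RT 270: heading 270 -> 0
  -- iteration 5/5 --
  FD 19: (76,-12) -> (95,-12) [heading=0, draw]
  RT 90: heading 0 -> 270
  FD 3: (95,-12) -> (95,-15) [heading=270, draw]
  RT 270: heading 270 -> 0
]
LT 180: heading 0 -> 180
Final: pos=(95,-15), heading=180, 10 segment(s) drawn
Waypoints (11 total):
(0, 0)
(19, 0)
(19, -3)
(38, -3)
(38, -6)
(57, -6)
(57, -9)
(76, -9)
(76, -12)
(95, -12)
(95, -15)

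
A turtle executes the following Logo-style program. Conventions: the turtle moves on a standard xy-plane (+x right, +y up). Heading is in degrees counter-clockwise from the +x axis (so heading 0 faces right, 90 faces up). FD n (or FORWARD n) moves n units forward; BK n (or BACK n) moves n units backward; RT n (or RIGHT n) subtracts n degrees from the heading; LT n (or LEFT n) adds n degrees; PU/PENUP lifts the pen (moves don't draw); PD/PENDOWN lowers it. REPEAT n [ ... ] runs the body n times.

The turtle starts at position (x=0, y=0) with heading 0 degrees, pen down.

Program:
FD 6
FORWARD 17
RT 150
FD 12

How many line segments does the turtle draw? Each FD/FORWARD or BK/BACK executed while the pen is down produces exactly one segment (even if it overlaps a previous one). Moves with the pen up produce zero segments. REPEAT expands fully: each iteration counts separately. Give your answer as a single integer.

Executing turtle program step by step:
Start: pos=(0,0), heading=0, pen down
FD 6: (0,0) -> (6,0) [heading=0, draw]
FD 17: (6,0) -> (23,0) [heading=0, draw]
RT 150: heading 0 -> 210
FD 12: (23,0) -> (12.608,-6) [heading=210, draw]
Final: pos=(12.608,-6), heading=210, 3 segment(s) drawn
Segments drawn: 3

Answer: 3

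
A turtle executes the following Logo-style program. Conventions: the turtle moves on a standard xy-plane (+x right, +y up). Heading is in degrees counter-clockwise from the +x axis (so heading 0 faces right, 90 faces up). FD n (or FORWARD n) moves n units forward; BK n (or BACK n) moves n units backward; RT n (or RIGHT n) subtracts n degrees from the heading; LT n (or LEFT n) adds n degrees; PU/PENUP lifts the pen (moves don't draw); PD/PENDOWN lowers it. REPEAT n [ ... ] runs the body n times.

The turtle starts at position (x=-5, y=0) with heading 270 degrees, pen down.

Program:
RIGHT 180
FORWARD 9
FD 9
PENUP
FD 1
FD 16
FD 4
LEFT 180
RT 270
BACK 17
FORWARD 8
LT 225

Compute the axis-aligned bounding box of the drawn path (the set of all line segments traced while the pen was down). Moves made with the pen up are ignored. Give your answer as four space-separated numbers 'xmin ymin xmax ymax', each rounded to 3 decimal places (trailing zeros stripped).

Answer: -5 0 -5 18

Derivation:
Executing turtle program step by step:
Start: pos=(-5,0), heading=270, pen down
RT 180: heading 270 -> 90
FD 9: (-5,0) -> (-5,9) [heading=90, draw]
FD 9: (-5,9) -> (-5,18) [heading=90, draw]
PU: pen up
FD 1: (-5,18) -> (-5,19) [heading=90, move]
FD 16: (-5,19) -> (-5,35) [heading=90, move]
FD 4: (-5,35) -> (-5,39) [heading=90, move]
LT 180: heading 90 -> 270
RT 270: heading 270 -> 0
BK 17: (-5,39) -> (-22,39) [heading=0, move]
FD 8: (-22,39) -> (-14,39) [heading=0, move]
LT 225: heading 0 -> 225
Final: pos=(-14,39), heading=225, 2 segment(s) drawn

Segment endpoints: x in {-5, -5, -5}, y in {0, 9, 18}
xmin=-5, ymin=0, xmax=-5, ymax=18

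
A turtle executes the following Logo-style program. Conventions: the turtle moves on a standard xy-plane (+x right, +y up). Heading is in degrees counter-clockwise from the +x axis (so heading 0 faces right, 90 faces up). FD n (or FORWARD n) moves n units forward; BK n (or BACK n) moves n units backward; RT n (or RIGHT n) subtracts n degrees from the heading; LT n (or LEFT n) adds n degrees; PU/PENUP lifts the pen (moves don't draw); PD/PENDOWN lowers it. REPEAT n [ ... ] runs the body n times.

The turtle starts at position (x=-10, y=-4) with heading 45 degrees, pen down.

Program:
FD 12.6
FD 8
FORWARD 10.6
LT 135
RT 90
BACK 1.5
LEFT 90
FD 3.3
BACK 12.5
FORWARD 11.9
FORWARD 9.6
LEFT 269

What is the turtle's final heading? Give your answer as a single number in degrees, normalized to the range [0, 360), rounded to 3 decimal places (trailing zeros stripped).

Executing turtle program step by step:
Start: pos=(-10,-4), heading=45, pen down
FD 12.6: (-10,-4) -> (-1.09,4.91) [heading=45, draw]
FD 8: (-1.09,4.91) -> (4.566,10.566) [heading=45, draw]
FD 10.6: (4.566,10.566) -> (12.062,18.062) [heading=45, draw]
LT 135: heading 45 -> 180
RT 90: heading 180 -> 90
BK 1.5: (12.062,18.062) -> (12.062,16.562) [heading=90, draw]
LT 90: heading 90 -> 180
FD 3.3: (12.062,16.562) -> (8.762,16.562) [heading=180, draw]
BK 12.5: (8.762,16.562) -> (21.262,16.562) [heading=180, draw]
FD 11.9: (21.262,16.562) -> (9.362,16.562) [heading=180, draw]
FD 9.6: (9.362,16.562) -> (-0.238,16.562) [heading=180, draw]
LT 269: heading 180 -> 89
Final: pos=(-0.238,16.562), heading=89, 8 segment(s) drawn

Answer: 89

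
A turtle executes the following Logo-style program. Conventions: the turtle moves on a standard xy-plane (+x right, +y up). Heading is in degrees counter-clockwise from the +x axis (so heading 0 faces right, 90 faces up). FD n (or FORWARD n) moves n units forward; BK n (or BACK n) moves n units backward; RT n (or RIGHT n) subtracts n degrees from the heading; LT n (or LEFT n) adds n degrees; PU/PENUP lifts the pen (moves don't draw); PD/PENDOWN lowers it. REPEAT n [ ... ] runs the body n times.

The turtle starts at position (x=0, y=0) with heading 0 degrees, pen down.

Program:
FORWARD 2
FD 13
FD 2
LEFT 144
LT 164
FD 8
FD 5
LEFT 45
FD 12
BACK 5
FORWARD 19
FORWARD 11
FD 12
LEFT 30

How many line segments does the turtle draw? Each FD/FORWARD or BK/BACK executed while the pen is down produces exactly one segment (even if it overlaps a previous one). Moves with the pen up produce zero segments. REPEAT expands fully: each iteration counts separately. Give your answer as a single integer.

Answer: 10

Derivation:
Executing turtle program step by step:
Start: pos=(0,0), heading=0, pen down
FD 2: (0,0) -> (2,0) [heading=0, draw]
FD 13: (2,0) -> (15,0) [heading=0, draw]
FD 2: (15,0) -> (17,0) [heading=0, draw]
LT 144: heading 0 -> 144
LT 164: heading 144 -> 308
FD 8: (17,0) -> (21.925,-6.304) [heading=308, draw]
FD 5: (21.925,-6.304) -> (25.004,-10.244) [heading=308, draw]
LT 45: heading 308 -> 353
FD 12: (25.004,-10.244) -> (36.914,-11.707) [heading=353, draw]
BK 5: (36.914,-11.707) -> (31.951,-11.097) [heading=353, draw]
FD 19: (31.951,-11.097) -> (50.81,-13.413) [heading=353, draw]
FD 11: (50.81,-13.413) -> (61.728,-14.753) [heading=353, draw]
FD 12: (61.728,-14.753) -> (73.638,-16.216) [heading=353, draw]
LT 30: heading 353 -> 23
Final: pos=(73.638,-16.216), heading=23, 10 segment(s) drawn
Segments drawn: 10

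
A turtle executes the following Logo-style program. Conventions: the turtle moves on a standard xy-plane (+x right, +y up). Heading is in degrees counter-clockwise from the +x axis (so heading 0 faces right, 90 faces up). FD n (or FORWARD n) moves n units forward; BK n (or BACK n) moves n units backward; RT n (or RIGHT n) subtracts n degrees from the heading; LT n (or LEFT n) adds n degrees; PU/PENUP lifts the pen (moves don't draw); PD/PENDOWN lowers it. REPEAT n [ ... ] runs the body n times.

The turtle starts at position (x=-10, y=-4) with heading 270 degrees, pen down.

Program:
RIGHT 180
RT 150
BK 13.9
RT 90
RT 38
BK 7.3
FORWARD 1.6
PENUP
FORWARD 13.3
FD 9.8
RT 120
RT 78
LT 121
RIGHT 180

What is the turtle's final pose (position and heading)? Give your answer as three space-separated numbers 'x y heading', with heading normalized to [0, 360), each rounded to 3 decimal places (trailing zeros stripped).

Executing turtle program step by step:
Start: pos=(-10,-4), heading=270, pen down
RT 180: heading 270 -> 90
RT 150: heading 90 -> 300
BK 13.9: (-10,-4) -> (-16.95,8.038) [heading=300, draw]
RT 90: heading 300 -> 210
RT 38: heading 210 -> 172
BK 7.3: (-16.95,8.038) -> (-9.721,7.022) [heading=172, draw]
FD 1.6: (-9.721,7.022) -> (-11.305,7.244) [heading=172, draw]
PU: pen up
FD 13.3: (-11.305,7.244) -> (-24.476,9.095) [heading=172, move]
FD 9.8: (-24.476,9.095) -> (-34.181,10.459) [heading=172, move]
RT 120: heading 172 -> 52
RT 78: heading 52 -> 334
LT 121: heading 334 -> 95
RT 180: heading 95 -> 275
Final: pos=(-34.181,10.459), heading=275, 3 segment(s) drawn

Answer: -34.181 10.459 275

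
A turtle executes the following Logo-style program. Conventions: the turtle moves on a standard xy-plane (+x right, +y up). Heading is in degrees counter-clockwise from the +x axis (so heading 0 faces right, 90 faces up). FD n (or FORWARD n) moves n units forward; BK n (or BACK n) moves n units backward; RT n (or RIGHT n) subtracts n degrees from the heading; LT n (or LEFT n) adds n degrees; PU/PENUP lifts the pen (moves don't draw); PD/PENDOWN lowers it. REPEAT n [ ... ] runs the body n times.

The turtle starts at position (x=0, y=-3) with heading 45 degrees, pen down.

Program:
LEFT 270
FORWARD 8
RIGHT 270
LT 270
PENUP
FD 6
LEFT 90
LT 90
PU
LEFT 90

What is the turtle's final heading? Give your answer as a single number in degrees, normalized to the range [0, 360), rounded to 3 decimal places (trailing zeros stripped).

Executing turtle program step by step:
Start: pos=(0,-3), heading=45, pen down
LT 270: heading 45 -> 315
FD 8: (0,-3) -> (5.657,-8.657) [heading=315, draw]
RT 270: heading 315 -> 45
LT 270: heading 45 -> 315
PU: pen up
FD 6: (5.657,-8.657) -> (9.899,-12.899) [heading=315, move]
LT 90: heading 315 -> 45
LT 90: heading 45 -> 135
PU: pen up
LT 90: heading 135 -> 225
Final: pos=(9.899,-12.899), heading=225, 1 segment(s) drawn

Answer: 225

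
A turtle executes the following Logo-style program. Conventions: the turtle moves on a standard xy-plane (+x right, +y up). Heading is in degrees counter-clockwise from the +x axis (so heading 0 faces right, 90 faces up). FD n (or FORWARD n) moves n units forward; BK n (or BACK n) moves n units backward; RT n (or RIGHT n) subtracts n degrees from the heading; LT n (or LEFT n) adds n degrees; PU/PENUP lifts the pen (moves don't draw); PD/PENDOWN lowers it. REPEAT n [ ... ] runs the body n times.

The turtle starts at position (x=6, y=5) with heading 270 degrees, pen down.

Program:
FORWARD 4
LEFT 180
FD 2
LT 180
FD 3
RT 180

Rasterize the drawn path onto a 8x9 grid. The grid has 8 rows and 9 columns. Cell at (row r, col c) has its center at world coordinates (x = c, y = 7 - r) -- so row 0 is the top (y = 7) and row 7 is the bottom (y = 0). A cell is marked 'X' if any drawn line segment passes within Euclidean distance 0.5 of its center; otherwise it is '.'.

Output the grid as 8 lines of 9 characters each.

Answer: .........
.........
......X..
......X..
......X..
......X..
......X..
......X..

Derivation:
Segment 0: (6,5) -> (6,1)
Segment 1: (6,1) -> (6,3)
Segment 2: (6,3) -> (6,0)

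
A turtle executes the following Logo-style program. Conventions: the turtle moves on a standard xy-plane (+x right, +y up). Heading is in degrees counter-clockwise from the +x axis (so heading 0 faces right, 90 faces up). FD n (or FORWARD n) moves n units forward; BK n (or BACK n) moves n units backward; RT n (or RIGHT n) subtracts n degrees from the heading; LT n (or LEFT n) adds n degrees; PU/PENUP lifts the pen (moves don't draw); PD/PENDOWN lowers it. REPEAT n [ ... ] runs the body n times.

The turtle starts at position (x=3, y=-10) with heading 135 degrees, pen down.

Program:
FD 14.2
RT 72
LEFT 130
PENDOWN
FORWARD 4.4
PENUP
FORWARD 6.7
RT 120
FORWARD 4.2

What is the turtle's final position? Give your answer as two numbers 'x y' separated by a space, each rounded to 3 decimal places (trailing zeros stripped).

Answer: -16.628 1.56

Derivation:
Executing turtle program step by step:
Start: pos=(3,-10), heading=135, pen down
FD 14.2: (3,-10) -> (-7.041,0.041) [heading=135, draw]
RT 72: heading 135 -> 63
LT 130: heading 63 -> 193
PD: pen down
FD 4.4: (-7.041,0.041) -> (-11.328,-0.949) [heading=193, draw]
PU: pen up
FD 6.7: (-11.328,-0.949) -> (-17.856,-2.456) [heading=193, move]
RT 120: heading 193 -> 73
FD 4.2: (-17.856,-2.456) -> (-16.628,1.56) [heading=73, move]
Final: pos=(-16.628,1.56), heading=73, 2 segment(s) drawn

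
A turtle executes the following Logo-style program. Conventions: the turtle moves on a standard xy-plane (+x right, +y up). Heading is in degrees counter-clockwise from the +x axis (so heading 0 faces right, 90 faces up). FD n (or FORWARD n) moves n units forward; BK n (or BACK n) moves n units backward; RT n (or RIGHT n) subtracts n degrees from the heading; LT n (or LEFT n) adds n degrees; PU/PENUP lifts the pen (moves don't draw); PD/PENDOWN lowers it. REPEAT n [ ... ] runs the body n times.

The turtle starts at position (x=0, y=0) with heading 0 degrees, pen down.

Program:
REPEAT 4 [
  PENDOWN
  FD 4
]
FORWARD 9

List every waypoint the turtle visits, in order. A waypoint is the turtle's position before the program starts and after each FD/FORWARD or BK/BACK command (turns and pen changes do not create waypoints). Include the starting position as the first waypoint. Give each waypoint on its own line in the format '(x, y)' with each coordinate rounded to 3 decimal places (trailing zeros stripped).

Answer: (0, 0)
(4, 0)
(8, 0)
(12, 0)
(16, 0)
(25, 0)

Derivation:
Executing turtle program step by step:
Start: pos=(0,0), heading=0, pen down
REPEAT 4 [
  -- iteration 1/4 --
  PD: pen down
  FD 4: (0,0) -> (4,0) [heading=0, draw]
  -- iteration 2/4 --
  PD: pen down
  FD 4: (4,0) -> (8,0) [heading=0, draw]
  -- iteration 3/4 --
  PD: pen down
  FD 4: (8,0) -> (12,0) [heading=0, draw]
  -- iteration 4/4 --
  PD: pen down
  FD 4: (12,0) -> (16,0) [heading=0, draw]
]
FD 9: (16,0) -> (25,0) [heading=0, draw]
Final: pos=(25,0), heading=0, 5 segment(s) drawn
Waypoints (6 total):
(0, 0)
(4, 0)
(8, 0)
(12, 0)
(16, 0)
(25, 0)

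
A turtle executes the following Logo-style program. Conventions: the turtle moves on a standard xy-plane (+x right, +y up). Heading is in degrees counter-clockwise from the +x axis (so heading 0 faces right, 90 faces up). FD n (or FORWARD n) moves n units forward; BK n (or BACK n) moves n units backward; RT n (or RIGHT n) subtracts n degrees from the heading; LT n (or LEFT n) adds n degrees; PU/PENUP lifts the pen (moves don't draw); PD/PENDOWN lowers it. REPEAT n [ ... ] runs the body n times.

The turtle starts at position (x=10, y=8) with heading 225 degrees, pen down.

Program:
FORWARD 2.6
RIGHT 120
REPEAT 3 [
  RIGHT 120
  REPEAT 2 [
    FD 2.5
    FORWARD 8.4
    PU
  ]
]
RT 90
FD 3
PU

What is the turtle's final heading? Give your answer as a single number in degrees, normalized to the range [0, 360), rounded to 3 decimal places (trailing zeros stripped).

Executing turtle program step by step:
Start: pos=(10,8), heading=225, pen down
FD 2.6: (10,8) -> (8.162,6.162) [heading=225, draw]
RT 120: heading 225 -> 105
REPEAT 3 [
  -- iteration 1/3 --
  RT 120: heading 105 -> 345
  REPEAT 2 [
    -- iteration 1/2 --
    FD 2.5: (8.162,6.162) -> (10.576,5.514) [heading=345, draw]
    FD 8.4: (10.576,5.514) -> (18.69,3.34) [heading=345, draw]
    PU: pen up
    -- iteration 2/2 --
    FD 2.5: (18.69,3.34) -> (21.105,2.693) [heading=345, move]
    FD 8.4: (21.105,2.693) -> (29.219,0.519) [heading=345, move]
    PU: pen up
  ]
  -- iteration 2/3 --
  RT 120: heading 345 -> 225
  REPEAT 2 [
    -- iteration 1/2 --
    FD 2.5: (29.219,0.519) -> (27.451,-1.248) [heading=225, move]
    FD 8.4: (27.451,-1.248) -> (21.511,-7.188) [heading=225, move]
    PU: pen up
    -- iteration 2/2 --
    FD 2.5: (21.511,-7.188) -> (19.743,-8.956) [heading=225, move]
    FD 8.4: (19.743,-8.956) -> (13.804,-14.896) [heading=225, move]
    PU: pen up
  ]
  -- iteration 3/3 --
  RT 120: heading 225 -> 105
  REPEAT 2 [
    -- iteration 1/2 --
    FD 2.5: (13.804,-14.896) -> (13.157,-12.481) [heading=105, move]
    FD 8.4: (13.157,-12.481) -> (10.983,-4.367) [heading=105, move]
    PU: pen up
    -- iteration 2/2 --
    FD 2.5: (10.983,-4.367) -> (10.336,-1.952) [heading=105, move]
    FD 8.4: (10.336,-1.952) -> (8.162,6.162) [heading=105, move]
    PU: pen up
  ]
]
RT 90: heading 105 -> 15
FD 3: (8.162,6.162) -> (11.059,6.938) [heading=15, move]
PU: pen up
Final: pos=(11.059,6.938), heading=15, 3 segment(s) drawn

Answer: 15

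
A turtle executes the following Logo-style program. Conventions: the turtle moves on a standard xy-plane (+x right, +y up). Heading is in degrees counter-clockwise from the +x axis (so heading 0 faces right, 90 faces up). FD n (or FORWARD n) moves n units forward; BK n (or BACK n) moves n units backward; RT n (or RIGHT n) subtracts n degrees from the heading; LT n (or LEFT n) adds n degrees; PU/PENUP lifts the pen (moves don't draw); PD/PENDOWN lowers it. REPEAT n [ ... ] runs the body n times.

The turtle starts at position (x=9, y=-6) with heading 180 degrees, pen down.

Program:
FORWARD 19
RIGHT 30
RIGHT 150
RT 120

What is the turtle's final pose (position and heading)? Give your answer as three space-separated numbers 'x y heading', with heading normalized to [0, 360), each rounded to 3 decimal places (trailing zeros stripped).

Executing turtle program step by step:
Start: pos=(9,-6), heading=180, pen down
FD 19: (9,-6) -> (-10,-6) [heading=180, draw]
RT 30: heading 180 -> 150
RT 150: heading 150 -> 0
RT 120: heading 0 -> 240
Final: pos=(-10,-6), heading=240, 1 segment(s) drawn

Answer: -10 -6 240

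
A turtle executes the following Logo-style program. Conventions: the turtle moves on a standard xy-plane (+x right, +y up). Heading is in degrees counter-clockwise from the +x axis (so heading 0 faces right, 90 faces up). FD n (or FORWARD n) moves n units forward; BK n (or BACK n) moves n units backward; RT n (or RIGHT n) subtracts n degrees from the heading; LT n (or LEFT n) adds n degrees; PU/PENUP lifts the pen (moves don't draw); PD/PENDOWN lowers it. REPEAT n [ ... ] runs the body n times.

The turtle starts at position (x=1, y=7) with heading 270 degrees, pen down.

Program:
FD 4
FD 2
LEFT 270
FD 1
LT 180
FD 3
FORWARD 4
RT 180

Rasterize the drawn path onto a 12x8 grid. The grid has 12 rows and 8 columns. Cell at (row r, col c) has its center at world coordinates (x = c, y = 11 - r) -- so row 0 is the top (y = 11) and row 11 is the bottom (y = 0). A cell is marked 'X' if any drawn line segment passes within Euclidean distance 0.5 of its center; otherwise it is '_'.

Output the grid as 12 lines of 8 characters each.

Segment 0: (1,7) -> (1,3)
Segment 1: (1,3) -> (1,1)
Segment 2: (1,1) -> (-0,1)
Segment 3: (-0,1) -> (3,1)
Segment 4: (3,1) -> (7,1)

Answer: ________
________
________
________
_X______
_X______
_X______
_X______
_X______
_X______
XXXXXXXX
________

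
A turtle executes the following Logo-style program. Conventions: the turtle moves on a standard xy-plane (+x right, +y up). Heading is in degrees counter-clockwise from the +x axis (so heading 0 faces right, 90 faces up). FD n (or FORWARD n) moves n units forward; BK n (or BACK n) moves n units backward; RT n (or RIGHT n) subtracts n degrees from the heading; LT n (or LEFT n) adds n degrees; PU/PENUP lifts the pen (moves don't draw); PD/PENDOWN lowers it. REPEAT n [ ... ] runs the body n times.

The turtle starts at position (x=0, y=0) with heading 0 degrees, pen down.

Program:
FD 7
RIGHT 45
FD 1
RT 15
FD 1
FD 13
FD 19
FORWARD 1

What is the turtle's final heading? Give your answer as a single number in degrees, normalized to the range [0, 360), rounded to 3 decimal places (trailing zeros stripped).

Executing turtle program step by step:
Start: pos=(0,0), heading=0, pen down
FD 7: (0,0) -> (7,0) [heading=0, draw]
RT 45: heading 0 -> 315
FD 1: (7,0) -> (7.707,-0.707) [heading=315, draw]
RT 15: heading 315 -> 300
FD 1: (7.707,-0.707) -> (8.207,-1.573) [heading=300, draw]
FD 13: (8.207,-1.573) -> (14.707,-12.831) [heading=300, draw]
FD 19: (14.707,-12.831) -> (24.207,-29.286) [heading=300, draw]
FD 1: (24.207,-29.286) -> (24.707,-30.152) [heading=300, draw]
Final: pos=(24.707,-30.152), heading=300, 6 segment(s) drawn

Answer: 300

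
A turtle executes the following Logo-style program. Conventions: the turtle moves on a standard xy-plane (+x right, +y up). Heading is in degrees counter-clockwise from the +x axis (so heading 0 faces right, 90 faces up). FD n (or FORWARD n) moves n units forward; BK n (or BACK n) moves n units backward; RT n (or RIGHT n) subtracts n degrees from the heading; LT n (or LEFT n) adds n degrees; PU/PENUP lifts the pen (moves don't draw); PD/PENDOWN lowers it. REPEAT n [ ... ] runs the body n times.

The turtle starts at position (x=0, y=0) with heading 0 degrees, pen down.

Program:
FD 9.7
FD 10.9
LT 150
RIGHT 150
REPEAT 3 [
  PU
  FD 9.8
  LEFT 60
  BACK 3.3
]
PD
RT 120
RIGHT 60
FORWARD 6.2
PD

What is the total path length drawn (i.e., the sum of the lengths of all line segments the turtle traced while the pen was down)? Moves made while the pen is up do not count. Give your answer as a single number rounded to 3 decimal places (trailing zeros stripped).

Executing turtle program step by step:
Start: pos=(0,0), heading=0, pen down
FD 9.7: (0,0) -> (9.7,0) [heading=0, draw]
FD 10.9: (9.7,0) -> (20.6,0) [heading=0, draw]
LT 150: heading 0 -> 150
RT 150: heading 150 -> 0
REPEAT 3 [
  -- iteration 1/3 --
  PU: pen up
  FD 9.8: (20.6,0) -> (30.4,0) [heading=0, move]
  LT 60: heading 0 -> 60
  BK 3.3: (30.4,0) -> (28.75,-2.858) [heading=60, move]
  -- iteration 2/3 --
  PU: pen up
  FD 9.8: (28.75,-2.858) -> (33.65,5.629) [heading=60, move]
  LT 60: heading 60 -> 120
  BK 3.3: (33.65,5.629) -> (35.3,2.771) [heading=120, move]
  -- iteration 3/3 --
  PU: pen up
  FD 9.8: (35.3,2.771) -> (30.4,11.258) [heading=120, move]
  LT 60: heading 120 -> 180
  BK 3.3: (30.4,11.258) -> (33.7,11.258) [heading=180, move]
]
PD: pen down
RT 120: heading 180 -> 60
RT 60: heading 60 -> 0
FD 6.2: (33.7,11.258) -> (39.9,11.258) [heading=0, draw]
PD: pen down
Final: pos=(39.9,11.258), heading=0, 3 segment(s) drawn

Segment lengths:
  seg 1: (0,0) -> (9.7,0), length = 9.7
  seg 2: (9.7,0) -> (20.6,0), length = 10.9
  seg 3: (33.7,11.258) -> (39.9,11.258), length = 6.2
Total = 26.8

Answer: 26.8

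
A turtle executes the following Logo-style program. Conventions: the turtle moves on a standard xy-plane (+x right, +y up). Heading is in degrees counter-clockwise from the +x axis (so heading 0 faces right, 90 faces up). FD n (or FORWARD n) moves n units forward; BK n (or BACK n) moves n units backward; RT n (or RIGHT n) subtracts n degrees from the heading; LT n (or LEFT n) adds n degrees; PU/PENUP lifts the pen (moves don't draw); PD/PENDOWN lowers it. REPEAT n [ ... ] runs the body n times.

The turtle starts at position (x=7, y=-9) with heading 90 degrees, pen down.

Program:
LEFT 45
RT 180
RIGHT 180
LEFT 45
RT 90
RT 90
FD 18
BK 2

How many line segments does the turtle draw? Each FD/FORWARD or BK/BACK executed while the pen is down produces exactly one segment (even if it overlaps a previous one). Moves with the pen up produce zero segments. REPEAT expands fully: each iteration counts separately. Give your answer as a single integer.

Executing turtle program step by step:
Start: pos=(7,-9), heading=90, pen down
LT 45: heading 90 -> 135
RT 180: heading 135 -> 315
RT 180: heading 315 -> 135
LT 45: heading 135 -> 180
RT 90: heading 180 -> 90
RT 90: heading 90 -> 0
FD 18: (7,-9) -> (25,-9) [heading=0, draw]
BK 2: (25,-9) -> (23,-9) [heading=0, draw]
Final: pos=(23,-9), heading=0, 2 segment(s) drawn
Segments drawn: 2

Answer: 2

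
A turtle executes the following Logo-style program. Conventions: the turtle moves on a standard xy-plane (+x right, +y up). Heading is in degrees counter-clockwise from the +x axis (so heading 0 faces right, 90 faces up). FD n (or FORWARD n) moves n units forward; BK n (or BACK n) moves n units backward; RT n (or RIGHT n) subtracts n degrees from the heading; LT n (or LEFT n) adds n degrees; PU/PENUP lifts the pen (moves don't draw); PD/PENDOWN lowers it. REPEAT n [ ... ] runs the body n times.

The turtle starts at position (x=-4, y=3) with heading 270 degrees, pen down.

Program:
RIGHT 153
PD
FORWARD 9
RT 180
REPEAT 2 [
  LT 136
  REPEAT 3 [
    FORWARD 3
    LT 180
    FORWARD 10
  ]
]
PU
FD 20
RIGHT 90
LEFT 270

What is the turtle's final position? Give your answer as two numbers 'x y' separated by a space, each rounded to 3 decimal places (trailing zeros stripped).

Executing turtle program step by step:
Start: pos=(-4,3), heading=270, pen down
RT 153: heading 270 -> 117
PD: pen down
FD 9: (-4,3) -> (-8.086,11.019) [heading=117, draw]
RT 180: heading 117 -> 297
REPEAT 2 [
  -- iteration 1/2 --
  LT 136: heading 297 -> 73
  REPEAT 3 [
    -- iteration 1/3 --
    FD 3: (-8.086,11.019) -> (-7.209,13.888) [heading=73, draw]
    LT 180: heading 73 -> 253
    FD 10: (-7.209,13.888) -> (-10.133,4.325) [heading=253, draw]
    -- iteration 2/3 --
    FD 3: (-10.133,4.325) -> (-11.01,1.456) [heading=253, draw]
    LT 180: heading 253 -> 73
    FD 10: (-11.01,1.456) -> (-8.086,11.019) [heading=73, draw]
    -- iteration 3/3 --
    FD 3: (-8.086,11.019) -> (-7.209,13.888) [heading=73, draw]
    LT 180: heading 73 -> 253
    FD 10: (-7.209,13.888) -> (-10.133,4.325) [heading=253, draw]
  ]
  -- iteration 2/2 --
  LT 136: heading 253 -> 29
  REPEAT 3 [
    -- iteration 1/3 --
    FD 3: (-10.133,4.325) -> (-7.509,5.779) [heading=29, draw]
    LT 180: heading 29 -> 209
    FD 10: (-7.509,5.779) -> (-16.255,0.931) [heading=209, draw]
    -- iteration 2/3 --
    FD 3: (-16.255,0.931) -> (-18.879,-0.523) [heading=209, draw]
    LT 180: heading 209 -> 29
    FD 10: (-18.879,-0.523) -> (-10.133,4.325) [heading=29, draw]
    -- iteration 3/3 --
    FD 3: (-10.133,4.325) -> (-7.509,5.779) [heading=29, draw]
    LT 180: heading 29 -> 209
    FD 10: (-7.509,5.779) -> (-16.255,0.931) [heading=209, draw]
  ]
]
PU: pen up
FD 20: (-16.255,0.931) -> (-33.747,-8.765) [heading=209, move]
RT 90: heading 209 -> 119
LT 270: heading 119 -> 29
Final: pos=(-33.747,-8.765), heading=29, 13 segment(s) drawn

Answer: -33.747 -8.765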